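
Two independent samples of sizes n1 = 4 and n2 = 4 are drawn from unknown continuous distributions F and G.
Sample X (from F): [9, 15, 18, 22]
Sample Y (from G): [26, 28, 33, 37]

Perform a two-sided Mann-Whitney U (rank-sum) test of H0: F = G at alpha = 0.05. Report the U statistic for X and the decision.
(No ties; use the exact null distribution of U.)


Step 1: Combine and sort all 8 observations; assign midranks.
sorted (value, group): (9,X), (15,X), (18,X), (22,X), (26,Y), (28,Y), (33,Y), (37,Y)
ranks: 9->1, 15->2, 18->3, 22->4, 26->5, 28->6, 33->7, 37->8
Step 2: Rank sum for X: R1 = 1 + 2 + 3 + 4 = 10.
Step 3: U_X = R1 - n1(n1+1)/2 = 10 - 4*5/2 = 10 - 10 = 0.
       U_Y = n1*n2 - U_X = 16 - 0 = 16.
Step 4: No ties, so the exact null distribution of U (based on enumerating the C(8,4) = 70 equally likely rank assignments) gives the two-sided p-value.
Step 5: p-value = 0.028571; compare to alpha = 0.05. reject H0.

U_X = 0, p = 0.028571, reject H0 at alpha = 0.05.


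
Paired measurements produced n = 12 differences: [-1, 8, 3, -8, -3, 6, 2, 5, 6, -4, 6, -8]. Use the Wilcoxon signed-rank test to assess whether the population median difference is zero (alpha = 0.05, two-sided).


Step 1: Drop any zero differences (none here) and take |d_i|.
|d| = [1, 8, 3, 8, 3, 6, 2, 5, 6, 4, 6, 8]
Step 2: Midrank |d_i| (ties get averaged ranks).
ranks: |1|->1, |8|->11, |3|->3.5, |8|->11, |3|->3.5, |6|->8, |2|->2, |5|->6, |6|->8, |4|->5, |6|->8, |8|->11
Step 3: Attach original signs; sum ranks with positive sign and with negative sign.
W+ = 11 + 3.5 + 8 + 2 + 6 + 8 + 8 = 46.5
W- = 1 + 11 + 3.5 + 5 + 11 = 31.5
(Check: W+ + W- = 78 should equal n(n+1)/2 = 78.)
Step 4: Test statistic W = min(W+, W-) = 31.5.
Step 5: Ties in |d|, so use the tie-corrected normal approximation.
        E[W] = n(n+1)/4 = 12*13/4 = 39.
        Tie groups: |d|=3 (t=2), |d|=6 (t=3), |d|=8 (t=3); sum(t^3 - t) = 54.
        Var[W] = n(n+1)(2n+1)/24 - sum(t^3-t)/48 = 3900/24 - 54/48 = 161.375.
        z = (W - E[W]) / sqrt(Var[W]) = (31.5 - 39) / 12.7033 = -0.5904.
        Two-sided p = 2*Phi(z) = 0.554925.
Step 6: alpha = 0.05. fail to reject H0.

W+ = 46.5, W- = 31.5, W = min = 31.5, p = 0.554925, fail to reject H0.


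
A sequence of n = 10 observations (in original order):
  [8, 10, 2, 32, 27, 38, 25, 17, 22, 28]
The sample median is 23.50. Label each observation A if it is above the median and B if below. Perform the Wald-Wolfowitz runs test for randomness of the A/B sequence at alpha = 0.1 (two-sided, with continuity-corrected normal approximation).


Step 1: Compute median = 23.50; label A = above, B = below.
Labels in order: BBBAAAABBA  (n_A = 5, n_B = 5)
Step 2: Count runs R = 4.
Step 3: Under H0 (random ordering), E[R] = 2*n_A*n_B/(n_A+n_B) + 1 = 2*5*5/10 + 1 = 6.0000.
        Var[R] = 2*n_A*n_B*(2*n_A*n_B - n_A - n_B) / ((n_A+n_B)^2 * (n_A+n_B-1)) = 2000/900 = 2.2222.
        SD[R] = 1.4907.
Step 4: Continuity-corrected z = (R + 0.5 - E[R]) / SD[R] = (4 + 0.5 - 6.0000) / 1.4907 = -1.0062.
Step 5: Two-sided p-value via normal approximation = 2*(1 - Phi(|z|)) = 0.314305.
Step 6: alpha = 0.1. fail to reject H0.

R = 4, z = -1.0062, p = 0.314305, fail to reject H0.


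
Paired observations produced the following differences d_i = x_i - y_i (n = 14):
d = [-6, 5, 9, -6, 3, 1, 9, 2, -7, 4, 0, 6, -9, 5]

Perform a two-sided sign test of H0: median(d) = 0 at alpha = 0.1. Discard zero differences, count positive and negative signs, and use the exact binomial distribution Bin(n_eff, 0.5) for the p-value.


Step 1: Discard zero differences. Original n = 14; n_eff = number of nonzero differences = 13.
Nonzero differences (with sign): -6, +5, +9, -6, +3, +1, +9, +2, -7, +4, +6, -9, +5
Step 2: Count signs: positive = 9, negative = 4.
Step 3: Under H0: P(positive) = 0.5, so the number of positives S ~ Bin(13, 0.5).
Step 4: Two-sided exact p-value = sum of Bin(13,0.5) probabilities at or below the observed probability = 0.266846.
Step 5: alpha = 0.1. fail to reject H0.

n_eff = 13, pos = 9, neg = 4, p = 0.266846, fail to reject H0.


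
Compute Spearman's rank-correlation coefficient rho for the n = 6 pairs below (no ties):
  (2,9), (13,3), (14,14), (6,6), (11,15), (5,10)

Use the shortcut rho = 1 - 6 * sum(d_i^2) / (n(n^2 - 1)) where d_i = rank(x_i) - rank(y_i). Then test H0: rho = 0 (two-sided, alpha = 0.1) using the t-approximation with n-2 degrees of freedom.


Step 1: Rank x and y separately (midranks; no ties here).
rank(x): 2->1, 13->5, 14->6, 6->3, 11->4, 5->2
rank(y): 9->3, 3->1, 14->5, 6->2, 15->6, 10->4
Step 2: d_i = R_x(i) - R_y(i); compute d_i^2.
  (1-3)^2=4, (5-1)^2=16, (6-5)^2=1, (3-2)^2=1, (4-6)^2=4, (2-4)^2=4
sum(d^2) = 30.
Step 3: rho = 1 - 6*30 / (6*(6^2 - 1)) = 1 - 180/210 = 0.142857.
Step 4: Under H0, t = rho * sqrt((n-2)/(1-rho^2)) = 0.2887 ~ t(4).
Step 5: Two-sided p-value from the t-distribution with 4 df = 0.787172.
Step 6: alpha = 0.1. fail to reject H0.

rho = 0.1429, p = 0.787172, fail to reject H0 at alpha = 0.1.


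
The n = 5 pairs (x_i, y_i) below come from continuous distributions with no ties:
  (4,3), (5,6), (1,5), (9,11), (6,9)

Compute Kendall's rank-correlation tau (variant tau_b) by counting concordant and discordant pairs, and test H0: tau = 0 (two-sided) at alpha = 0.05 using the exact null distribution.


Step 1: Enumerate the 10 unordered pairs (i,j) with i<j and classify each by sign(x_j-x_i) * sign(y_j-y_i).
  (1,2):dx=+1,dy=+3->C; (1,3):dx=-3,dy=+2->D; (1,4):dx=+5,dy=+8->C; (1,5):dx=+2,dy=+6->C
  (2,3):dx=-4,dy=-1->C; (2,4):dx=+4,dy=+5->C; (2,5):dx=+1,dy=+3->C; (3,4):dx=+8,dy=+6->C
  (3,5):dx=+5,dy=+4->C; (4,5):dx=-3,dy=-2->C
Step 2: C = 9, D = 1, total pairs = 10.
Step 3: tau = (C - D)/(n(n-1)/2) = (9 - 1)/10 = 0.800000.
Step 4: Exact two-sided p-value (enumerate n! = 120 permutations of y under H0): p = 0.083333.
Step 5: alpha = 0.05. fail to reject H0.

tau_b = 0.8000 (C=9, D=1), p = 0.083333, fail to reject H0.


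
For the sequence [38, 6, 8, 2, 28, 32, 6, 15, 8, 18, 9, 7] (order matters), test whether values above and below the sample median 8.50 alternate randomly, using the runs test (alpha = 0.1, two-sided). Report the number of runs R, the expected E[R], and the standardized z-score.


Step 1: Compute median = 8.50; label A = above, B = below.
Labels in order: ABBBAABABAAB  (n_A = 6, n_B = 6)
Step 2: Count runs R = 8.
Step 3: Under H0 (random ordering), E[R] = 2*n_A*n_B/(n_A+n_B) + 1 = 2*6*6/12 + 1 = 7.0000.
        Var[R] = 2*n_A*n_B*(2*n_A*n_B - n_A - n_B) / ((n_A+n_B)^2 * (n_A+n_B-1)) = 4320/1584 = 2.7273.
        SD[R] = 1.6514.
Step 4: Continuity-corrected z = (R - 0.5 - E[R]) / SD[R] = (8 - 0.5 - 7.0000) / 1.6514 = 0.3028.
Step 5: Two-sided p-value via normal approximation = 2*(1 - Phi(|z|)) = 0.762069.
Step 6: alpha = 0.1. fail to reject H0.

R = 8, z = 0.3028, p = 0.762069, fail to reject H0.


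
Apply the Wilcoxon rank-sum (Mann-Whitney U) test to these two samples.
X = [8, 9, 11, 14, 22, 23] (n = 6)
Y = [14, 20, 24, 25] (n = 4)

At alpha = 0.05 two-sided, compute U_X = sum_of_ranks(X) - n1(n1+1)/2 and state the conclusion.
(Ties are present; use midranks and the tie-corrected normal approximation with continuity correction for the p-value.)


Step 1: Combine and sort all 10 observations; assign midranks.
sorted (value, group): (8,X), (9,X), (11,X), (14,X), (14,Y), (20,Y), (22,X), (23,X), (24,Y), (25,Y)
ranks: 8->1, 9->2, 11->3, 14->4.5, 14->4.5, 20->6, 22->7, 23->8, 24->9, 25->10
Step 2: Rank sum for X: R1 = 1 + 2 + 3 + 4.5 + 7 + 8 = 25.5.
Step 3: U_X = R1 - n1(n1+1)/2 = 25.5 - 6*7/2 = 25.5 - 21 = 4.5.
       U_Y = n1*n2 - U_X = 24 - 4.5 = 19.5.
Step 4: Ties are present, so use the tie-corrected normal approximation (with continuity correction) for the p-value.
Step 5: p-value = 0.134407; compare to alpha = 0.05. fail to reject H0.

U_X = 4.5, p = 0.134407, fail to reject H0 at alpha = 0.05.


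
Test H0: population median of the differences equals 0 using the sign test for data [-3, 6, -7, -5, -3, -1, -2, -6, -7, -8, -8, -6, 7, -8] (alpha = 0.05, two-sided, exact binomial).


Step 1: Discard zero differences. Original n = 14; n_eff = number of nonzero differences = 14.
Nonzero differences (with sign): -3, +6, -7, -5, -3, -1, -2, -6, -7, -8, -8, -6, +7, -8
Step 2: Count signs: positive = 2, negative = 12.
Step 3: Under H0: P(positive) = 0.5, so the number of positives S ~ Bin(14, 0.5).
Step 4: Two-sided exact p-value = sum of Bin(14,0.5) probabilities at or below the observed probability = 0.012939.
Step 5: alpha = 0.05. reject H0.

n_eff = 14, pos = 2, neg = 12, p = 0.012939, reject H0.


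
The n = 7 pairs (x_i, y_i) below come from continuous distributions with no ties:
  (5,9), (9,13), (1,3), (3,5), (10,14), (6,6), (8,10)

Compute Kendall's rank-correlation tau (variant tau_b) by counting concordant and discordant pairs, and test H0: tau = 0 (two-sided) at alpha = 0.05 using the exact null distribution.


Step 1: Enumerate the 21 unordered pairs (i,j) with i<j and classify each by sign(x_j-x_i) * sign(y_j-y_i).
  (1,2):dx=+4,dy=+4->C; (1,3):dx=-4,dy=-6->C; (1,4):dx=-2,dy=-4->C; (1,5):dx=+5,dy=+5->C
  (1,6):dx=+1,dy=-3->D; (1,7):dx=+3,dy=+1->C; (2,3):dx=-8,dy=-10->C; (2,4):dx=-6,dy=-8->C
  (2,5):dx=+1,dy=+1->C; (2,6):dx=-3,dy=-7->C; (2,7):dx=-1,dy=-3->C; (3,4):dx=+2,dy=+2->C
  (3,5):dx=+9,dy=+11->C; (3,6):dx=+5,dy=+3->C; (3,7):dx=+7,dy=+7->C; (4,5):dx=+7,dy=+9->C
  (4,6):dx=+3,dy=+1->C; (4,7):dx=+5,dy=+5->C; (5,6):dx=-4,dy=-8->C; (5,7):dx=-2,dy=-4->C
  (6,7):dx=+2,dy=+4->C
Step 2: C = 20, D = 1, total pairs = 21.
Step 3: tau = (C - D)/(n(n-1)/2) = (20 - 1)/21 = 0.904762.
Step 4: Exact two-sided p-value (enumerate n! = 5040 permutations of y under H0): p = 0.002778.
Step 5: alpha = 0.05. reject H0.

tau_b = 0.9048 (C=20, D=1), p = 0.002778, reject H0.


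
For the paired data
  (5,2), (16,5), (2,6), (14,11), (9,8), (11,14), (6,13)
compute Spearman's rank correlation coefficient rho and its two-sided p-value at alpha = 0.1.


Step 1: Rank x and y separately (midranks; no ties here).
rank(x): 5->2, 16->7, 2->1, 14->6, 9->4, 11->5, 6->3
rank(y): 2->1, 5->2, 6->3, 11->5, 8->4, 14->7, 13->6
Step 2: d_i = R_x(i) - R_y(i); compute d_i^2.
  (2-1)^2=1, (7-2)^2=25, (1-3)^2=4, (6-5)^2=1, (4-4)^2=0, (5-7)^2=4, (3-6)^2=9
sum(d^2) = 44.
Step 3: rho = 1 - 6*44 / (7*(7^2 - 1)) = 1 - 264/336 = 0.214286.
Step 4: Under H0, t = rho * sqrt((n-2)/(1-rho^2)) = 0.4906 ~ t(5).
Step 5: Two-sided p-value from the t-distribution with 5 df = 0.644512.
Step 6: alpha = 0.1. fail to reject H0.

rho = 0.2143, p = 0.644512, fail to reject H0 at alpha = 0.1.


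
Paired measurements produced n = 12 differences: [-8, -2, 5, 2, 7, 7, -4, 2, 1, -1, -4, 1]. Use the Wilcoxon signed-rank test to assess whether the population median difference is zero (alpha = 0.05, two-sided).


Step 1: Drop any zero differences (none here) and take |d_i|.
|d| = [8, 2, 5, 2, 7, 7, 4, 2, 1, 1, 4, 1]
Step 2: Midrank |d_i| (ties get averaged ranks).
ranks: |8|->12, |2|->5, |5|->9, |2|->5, |7|->10.5, |7|->10.5, |4|->7.5, |2|->5, |1|->2, |1|->2, |4|->7.5, |1|->2
Step 3: Attach original signs; sum ranks with positive sign and with negative sign.
W+ = 9 + 5 + 10.5 + 10.5 + 5 + 2 + 2 = 44
W- = 12 + 5 + 7.5 + 2 + 7.5 = 34
(Check: W+ + W- = 78 should equal n(n+1)/2 = 78.)
Step 4: Test statistic W = min(W+, W-) = 34.
Step 5: Ties in |d|, so use the tie-corrected normal approximation.
        E[W] = n(n+1)/4 = 12*13/4 = 39.
        Tie groups: |d|=1 (t=3), |d|=2 (t=3), |d|=4 (t=2), |d|=7 (t=2); sum(t^3 - t) = 60.
        Var[W] = n(n+1)(2n+1)/24 - sum(t^3-t)/48 = 3900/24 - 60/48 = 161.25.
        z = (W - E[W]) / sqrt(Var[W]) = (34 - 39) / 12.6984 = -0.3937.
        Two-sided p = 2*Phi(z) = 0.693766.
Step 6: alpha = 0.05. fail to reject H0.

W+ = 44, W- = 34, W = min = 34, p = 0.693766, fail to reject H0.


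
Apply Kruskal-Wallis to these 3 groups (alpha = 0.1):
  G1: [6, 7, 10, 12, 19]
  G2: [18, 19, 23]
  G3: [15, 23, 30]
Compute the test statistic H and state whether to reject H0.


Step 1: Combine all N = 11 observations and assign midranks.
sorted (value, group, rank): (6,G1,1), (7,G1,2), (10,G1,3), (12,G1,4), (15,G3,5), (18,G2,6), (19,G1,7.5), (19,G2,7.5), (23,G2,9.5), (23,G3,9.5), (30,G3,11)
Step 2: Sum ranks within each group.
R_1 = 17.5 (n_1 = 5)
R_2 = 23 (n_2 = 3)
R_3 = 25.5 (n_3 = 3)
Step 3: H = 12/(N(N+1)) * sum(R_i^2/n_i) - 3(N+1)
     = 12/(11*12) * (17.5^2/5 + 23^2/3 + 25.5^2/3) - 3*12
     = 0.090909 * 454.333 - 36
     = 5.303030.
Step 4: Ties present; correction factor C = 1 - 12/(11^3 - 11) = 0.990909. Corrected H = 5.303030 / 0.990909 = 5.351682.
Step 5: Under H0, H ~ chi^2(2); p-value = 0.068849.
Step 6: alpha = 0.1. reject H0.

H = 5.3517, df = 2, p = 0.068849, reject H0.


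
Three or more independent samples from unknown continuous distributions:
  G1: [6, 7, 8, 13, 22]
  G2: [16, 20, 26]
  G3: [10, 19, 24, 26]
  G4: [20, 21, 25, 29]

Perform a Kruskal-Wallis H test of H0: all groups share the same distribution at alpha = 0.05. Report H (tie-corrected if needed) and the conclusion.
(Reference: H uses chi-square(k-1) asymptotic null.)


Step 1: Combine all N = 16 observations and assign midranks.
sorted (value, group, rank): (6,G1,1), (7,G1,2), (8,G1,3), (10,G3,4), (13,G1,5), (16,G2,6), (19,G3,7), (20,G2,8.5), (20,G4,8.5), (21,G4,10), (22,G1,11), (24,G3,12), (25,G4,13), (26,G2,14.5), (26,G3,14.5), (29,G4,16)
Step 2: Sum ranks within each group.
R_1 = 22 (n_1 = 5)
R_2 = 29 (n_2 = 3)
R_3 = 37.5 (n_3 = 4)
R_4 = 47.5 (n_4 = 4)
Step 3: H = 12/(N(N+1)) * sum(R_i^2/n_i) - 3(N+1)
     = 12/(16*17) * (22^2/5 + 29^2/3 + 37.5^2/4 + 47.5^2/4) - 3*17
     = 0.044118 * 1292.76 - 51
     = 6.033456.
Step 4: Ties present; correction factor C = 1 - 12/(16^3 - 16) = 0.997059. Corrected H = 6.033456 / 0.997059 = 6.051254.
Step 5: Under H0, H ~ chi^2(3); p-value = 0.109143.
Step 6: alpha = 0.05. fail to reject H0.

H = 6.0513, df = 3, p = 0.109143, fail to reject H0.


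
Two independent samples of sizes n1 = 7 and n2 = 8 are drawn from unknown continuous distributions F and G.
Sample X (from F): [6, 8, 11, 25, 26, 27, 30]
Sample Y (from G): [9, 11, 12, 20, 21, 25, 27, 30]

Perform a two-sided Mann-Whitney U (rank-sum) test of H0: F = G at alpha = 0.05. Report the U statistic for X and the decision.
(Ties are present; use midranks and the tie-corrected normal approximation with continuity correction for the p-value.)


Step 1: Combine and sort all 15 observations; assign midranks.
sorted (value, group): (6,X), (8,X), (9,Y), (11,X), (11,Y), (12,Y), (20,Y), (21,Y), (25,X), (25,Y), (26,X), (27,X), (27,Y), (30,X), (30,Y)
ranks: 6->1, 8->2, 9->3, 11->4.5, 11->4.5, 12->6, 20->7, 21->8, 25->9.5, 25->9.5, 26->11, 27->12.5, 27->12.5, 30->14.5, 30->14.5
Step 2: Rank sum for X: R1 = 1 + 2 + 4.5 + 9.5 + 11 + 12.5 + 14.5 = 55.
Step 3: U_X = R1 - n1(n1+1)/2 = 55 - 7*8/2 = 55 - 28 = 27.
       U_Y = n1*n2 - U_X = 56 - 27 = 29.
Step 4: Ties are present, so use the tie-corrected normal approximation (with continuity correction) for the p-value.
Step 5: p-value = 0.953692; compare to alpha = 0.05. fail to reject H0.

U_X = 27, p = 0.953692, fail to reject H0 at alpha = 0.05.


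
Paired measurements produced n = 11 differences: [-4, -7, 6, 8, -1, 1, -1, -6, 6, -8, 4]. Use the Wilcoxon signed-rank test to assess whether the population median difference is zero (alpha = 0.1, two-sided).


Step 1: Drop any zero differences (none here) and take |d_i|.
|d| = [4, 7, 6, 8, 1, 1, 1, 6, 6, 8, 4]
Step 2: Midrank |d_i| (ties get averaged ranks).
ranks: |4|->4.5, |7|->9, |6|->7, |8|->10.5, |1|->2, |1|->2, |1|->2, |6|->7, |6|->7, |8|->10.5, |4|->4.5
Step 3: Attach original signs; sum ranks with positive sign and with negative sign.
W+ = 7 + 10.5 + 2 + 7 + 4.5 = 31
W- = 4.5 + 9 + 2 + 2 + 7 + 10.5 = 35
(Check: W+ + W- = 66 should equal n(n+1)/2 = 66.)
Step 4: Test statistic W = min(W+, W-) = 31.
Step 5: Ties in |d|, so use the tie-corrected normal approximation.
        E[W] = n(n+1)/4 = 11*12/4 = 33.
        Tie groups: |d|=1 (t=3), |d|=4 (t=2), |d|=6 (t=3), |d|=8 (t=2); sum(t^3 - t) = 60.
        Var[W] = n(n+1)(2n+1)/24 - sum(t^3-t)/48 = 3036/24 - 60/48 = 125.25.
        z = (W - E[W]) / sqrt(Var[W]) = (31 - 33) / 11.1915 = -0.1787.
        Two-sided p = 2*Phi(z) = 0.858168.
Step 6: alpha = 0.1. fail to reject H0.

W+ = 31, W- = 35, W = min = 31, p = 0.858168, fail to reject H0.


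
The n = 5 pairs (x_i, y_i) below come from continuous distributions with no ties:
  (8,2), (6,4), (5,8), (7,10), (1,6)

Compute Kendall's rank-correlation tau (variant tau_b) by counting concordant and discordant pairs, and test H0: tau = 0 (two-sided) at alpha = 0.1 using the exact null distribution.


Step 1: Enumerate the 10 unordered pairs (i,j) with i<j and classify each by sign(x_j-x_i) * sign(y_j-y_i).
  (1,2):dx=-2,dy=+2->D; (1,3):dx=-3,dy=+6->D; (1,4):dx=-1,dy=+8->D; (1,5):dx=-7,dy=+4->D
  (2,3):dx=-1,dy=+4->D; (2,4):dx=+1,dy=+6->C; (2,5):dx=-5,dy=+2->D; (3,4):dx=+2,dy=+2->C
  (3,5):dx=-4,dy=-2->C; (4,5):dx=-6,dy=-4->C
Step 2: C = 4, D = 6, total pairs = 10.
Step 3: tau = (C - D)/(n(n-1)/2) = (4 - 6)/10 = -0.200000.
Step 4: Exact two-sided p-value (enumerate n! = 120 permutations of y under H0): p = 0.816667.
Step 5: alpha = 0.1. fail to reject H0.

tau_b = -0.2000 (C=4, D=6), p = 0.816667, fail to reject H0.


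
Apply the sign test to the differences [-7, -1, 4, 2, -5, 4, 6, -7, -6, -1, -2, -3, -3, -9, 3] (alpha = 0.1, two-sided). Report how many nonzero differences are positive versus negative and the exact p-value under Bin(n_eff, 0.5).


Step 1: Discard zero differences. Original n = 15; n_eff = number of nonzero differences = 15.
Nonzero differences (with sign): -7, -1, +4, +2, -5, +4, +6, -7, -6, -1, -2, -3, -3, -9, +3
Step 2: Count signs: positive = 5, negative = 10.
Step 3: Under H0: P(positive) = 0.5, so the number of positives S ~ Bin(15, 0.5).
Step 4: Two-sided exact p-value = sum of Bin(15,0.5) probabilities at or below the observed probability = 0.301758.
Step 5: alpha = 0.1. fail to reject H0.

n_eff = 15, pos = 5, neg = 10, p = 0.301758, fail to reject H0.


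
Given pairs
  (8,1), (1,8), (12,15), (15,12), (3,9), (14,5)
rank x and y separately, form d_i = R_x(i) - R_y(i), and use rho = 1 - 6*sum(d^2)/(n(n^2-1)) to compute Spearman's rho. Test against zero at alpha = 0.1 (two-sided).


Step 1: Rank x and y separately (midranks; no ties here).
rank(x): 8->3, 1->1, 12->4, 15->6, 3->2, 14->5
rank(y): 1->1, 8->3, 15->6, 12->5, 9->4, 5->2
Step 2: d_i = R_x(i) - R_y(i); compute d_i^2.
  (3-1)^2=4, (1-3)^2=4, (4-6)^2=4, (6-5)^2=1, (2-4)^2=4, (5-2)^2=9
sum(d^2) = 26.
Step 3: rho = 1 - 6*26 / (6*(6^2 - 1)) = 1 - 156/210 = 0.257143.
Step 4: Under H0, t = rho * sqrt((n-2)/(1-rho^2)) = 0.5322 ~ t(4).
Step 5: Two-sided p-value from the t-distribution with 4 df = 0.622787.
Step 6: alpha = 0.1. fail to reject H0.

rho = 0.2571, p = 0.622787, fail to reject H0 at alpha = 0.1.


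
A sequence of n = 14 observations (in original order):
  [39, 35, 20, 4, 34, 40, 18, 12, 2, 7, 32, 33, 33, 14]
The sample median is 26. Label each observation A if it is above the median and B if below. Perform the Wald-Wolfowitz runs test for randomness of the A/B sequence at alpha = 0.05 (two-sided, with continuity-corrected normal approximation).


Step 1: Compute median = 26; label A = above, B = below.
Labels in order: AABBAABBBBAAAB  (n_A = 7, n_B = 7)
Step 2: Count runs R = 6.
Step 3: Under H0 (random ordering), E[R] = 2*n_A*n_B/(n_A+n_B) + 1 = 2*7*7/14 + 1 = 8.0000.
        Var[R] = 2*n_A*n_B*(2*n_A*n_B - n_A - n_B) / ((n_A+n_B)^2 * (n_A+n_B-1)) = 8232/2548 = 3.2308.
        SD[R] = 1.7974.
Step 4: Continuity-corrected z = (R + 0.5 - E[R]) / SD[R] = (6 + 0.5 - 8.0000) / 1.7974 = -0.8345.
Step 5: Two-sided p-value via normal approximation = 2*(1 - Phi(|z|)) = 0.403986.
Step 6: alpha = 0.05. fail to reject H0.

R = 6, z = -0.8345, p = 0.403986, fail to reject H0.


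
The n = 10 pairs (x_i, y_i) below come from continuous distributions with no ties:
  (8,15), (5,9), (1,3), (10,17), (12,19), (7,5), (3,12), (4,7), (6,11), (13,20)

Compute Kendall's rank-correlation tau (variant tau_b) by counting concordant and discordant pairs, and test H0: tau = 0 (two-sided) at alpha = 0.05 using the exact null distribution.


Step 1: Enumerate the 45 unordered pairs (i,j) with i<j and classify each by sign(x_j-x_i) * sign(y_j-y_i).
  (1,2):dx=-3,dy=-6->C; (1,3):dx=-7,dy=-12->C; (1,4):dx=+2,dy=+2->C; (1,5):dx=+4,dy=+4->C
  (1,6):dx=-1,dy=-10->C; (1,7):dx=-5,dy=-3->C; (1,8):dx=-4,dy=-8->C; (1,9):dx=-2,dy=-4->C
  (1,10):dx=+5,dy=+5->C; (2,3):dx=-4,dy=-6->C; (2,4):dx=+5,dy=+8->C; (2,5):dx=+7,dy=+10->C
  (2,6):dx=+2,dy=-4->D; (2,7):dx=-2,dy=+3->D; (2,8):dx=-1,dy=-2->C; (2,9):dx=+1,dy=+2->C
  (2,10):dx=+8,dy=+11->C; (3,4):dx=+9,dy=+14->C; (3,5):dx=+11,dy=+16->C; (3,6):dx=+6,dy=+2->C
  (3,7):dx=+2,dy=+9->C; (3,8):dx=+3,dy=+4->C; (3,9):dx=+5,dy=+8->C; (3,10):dx=+12,dy=+17->C
  (4,5):dx=+2,dy=+2->C; (4,6):dx=-3,dy=-12->C; (4,7):dx=-7,dy=-5->C; (4,8):dx=-6,dy=-10->C
  (4,9):dx=-4,dy=-6->C; (4,10):dx=+3,dy=+3->C; (5,6):dx=-5,dy=-14->C; (5,7):dx=-9,dy=-7->C
  (5,8):dx=-8,dy=-12->C; (5,9):dx=-6,dy=-8->C; (5,10):dx=+1,dy=+1->C; (6,7):dx=-4,dy=+7->D
  (6,8):dx=-3,dy=+2->D; (6,9):dx=-1,dy=+6->D; (6,10):dx=+6,dy=+15->C; (7,8):dx=+1,dy=-5->D
  (7,9):dx=+3,dy=-1->D; (7,10):dx=+10,dy=+8->C; (8,9):dx=+2,dy=+4->C; (8,10):dx=+9,dy=+13->C
  (9,10):dx=+7,dy=+9->C
Step 2: C = 38, D = 7, total pairs = 45.
Step 3: tau = (C - D)/(n(n-1)/2) = (38 - 7)/45 = 0.688889.
Step 4: Exact two-sided p-value (enumerate n! = 3628800 permutations of y under H0): p = 0.004687.
Step 5: alpha = 0.05. reject H0.

tau_b = 0.6889 (C=38, D=7), p = 0.004687, reject H0.


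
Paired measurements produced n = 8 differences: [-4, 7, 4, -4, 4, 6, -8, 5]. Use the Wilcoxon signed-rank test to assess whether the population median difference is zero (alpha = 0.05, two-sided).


Step 1: Drop any zero differences (none here) and take |d_i|.
|d| = [4, 7, 4, 4, 4, 6, 8, 5]
Step 2: Midrank |d_i| (ties get averaged ranks).
ranks: |4|->2.5, |7|->7, |4|->2.5, |4|->2.5, |4|->2.5, |6|->6, |8|->8, |5|->5
Step 3: Attach original signs; sum ranks with positive sign and with negative sign.
W+ = 7 + 2.5 + 2.5 + 6 + 5 = 23
W- = 2.5 + 2.5 + 8 = 13
(Check: W+ + W- = 36 should equal n(n+1)/2 = 36.)
Step 4: Test statistic W = min(W+, W-) = 13.
Step 5: Ties in |d|, so use the tie-corrected normal approximation.
        E[W] = n(n+1)/4 = 8*9/4 = 18.
        Tie groups: |d|=4 (t=4); sum(t^3 - t) = 60.
        Var[W] = n(n+1)(2n+1)/24 - sum(t^3-t)/48 = 1224/24 - 60/48 = 49.75.
        z = (W - E[W]) / sqrt(Var[W]) = (13 - 18) / 7.0534 = -0.7089.
        Two-sided p = 2*Phi(z) = 0.478398.
Step 6: alpha = 0.05. fail to reject H0.

W+ = 23, W- = 13, W = min = 13, p = 0.478398, fail to reject H0.


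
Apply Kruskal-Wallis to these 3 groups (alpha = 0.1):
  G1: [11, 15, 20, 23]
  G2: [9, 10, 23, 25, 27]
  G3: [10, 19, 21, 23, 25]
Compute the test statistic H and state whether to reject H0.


Step 1: Combine all N = 14 observations and assign midranks.
sorted (value, group, rank): (9,G2,1), (10,G2,2.5), (10,G3,2.5), (11,G1,4), (15,G1,5), (19,G3,6), (20,G1,7), (21,G3,8), (23,G1,10), (23,G2,10), (23,G3,10), (25,G2,12.5), (25,G3,12.5), (27,G2,14)
Step 2: Sum ranks within each group.
R_1 = 26 (n_1 = 4)
R_2 = 40 (n_2 = 5)
R_3 = 39 (n_3 = 5)
Step 3: H = 12/(N(N+1)) * sum(R_i^2/n_i) - 3(N+1)
     = 12/(14*15) * (26^2/4 + 40^2/5 + 39^2/5) - 3*15
     = 0.057143 * 793.2 - 45
     = 0.325714.
Step 4: Ties present; correction factor C = 1 - 36/(14^3 - 14) = 0.986813. Corrected H = 0.325714 / 0.986813 = 0.330067.
Step 5: Under H0, H ~ chi^2(2); p-value = 0.847865.
Step 6: alpha = 0.1. fail to reject H0.

H = 0.3301, df = 2, p = 0.847865, fail to reject H0.


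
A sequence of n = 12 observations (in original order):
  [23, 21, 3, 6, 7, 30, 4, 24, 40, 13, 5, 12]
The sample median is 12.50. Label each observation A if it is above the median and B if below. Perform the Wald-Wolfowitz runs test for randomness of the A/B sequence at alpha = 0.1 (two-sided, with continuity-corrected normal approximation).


Step 1: Compute median = 12.50; label A = above, B = below.
Labels in order: AABBBABAAABB  (n_A = 6, n_B = 6)
Step 2: Count runs R = 6.
Step 3: Under H0 (random ordering), E[R] = 2*n_A*n_B/(n_A+n_B) + 1 = 2*6*6/12 + 1 = 7.0000.
        Var[R] = 2*n_A*n_B*(2*n_A*n_B - n_A - n_B) / ((n_A+n_B)^2 * (n_A+n_B-1)) = 4320/1584 = 2.7273.
        SD[R] = 1.6514.
Step 4: Continuity-corrected z = (R + 0.5 - E[R]) / SD[R] = (6 + 0.5 - 7.0000) / 1.6514 = -0.3028.
Step 5: Two-sided p-value via normal approximation = 2*(1 - Phi(|z|)) = 0.762069.
Step 6: alpha = 0.1. fail to reject H0.

R = 6, z = -0.3028, p = 0.762069, fail to reject H0.


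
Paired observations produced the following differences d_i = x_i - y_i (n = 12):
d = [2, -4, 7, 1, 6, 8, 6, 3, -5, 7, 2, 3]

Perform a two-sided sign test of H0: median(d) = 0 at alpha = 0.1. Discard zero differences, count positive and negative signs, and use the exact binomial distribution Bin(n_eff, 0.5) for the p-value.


Step 1: Discard zero differences. Original n = 12; n_eff = number of nonzero differences = 12.
Nonzero differences (with sign): +2, -4, +7, +1, +6, +8, +6, +3, -5, +7, +2, +3
Step 2: Count signs: positive = 10, negative = 2.
Step 3: Under H0: P(positive) = 0.5, so the number of positives S ~ Bin(12, 0.5).
Step 4: Two-sided exact p-value = sum of Bin(12,0.5) probabilities at or below the observed probability = 0.038574.
Step 5: alpha = 0.1. reject H0.

n_eff = 12, pos = 10, neg = 2, p = 0.038574, reject H0.


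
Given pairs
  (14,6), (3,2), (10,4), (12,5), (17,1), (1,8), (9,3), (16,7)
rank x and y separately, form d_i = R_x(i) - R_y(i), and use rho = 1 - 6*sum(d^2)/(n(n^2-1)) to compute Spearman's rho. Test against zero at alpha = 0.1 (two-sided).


Step 1: Rank x and y separately (midranks; no ties here).
rank(x): 14->6, 3->2, 10->4, 12->5, 17->8, 1->1, 9->3, 16->7
rank(y): 6->6, 2->2, 4->4, 5->5, 1->1, 8->8, 3->3, 7->7
Step 2: d_i = R_x(i) - R_y(i); compute d_i^2.
  (6-6)^2=0, (2-2)^2=0, (4-4)^2=0, (5-5)^2=0, (8-1)^2=49, (1-8)^2=49, (3-3)^2=0, (7-7)^2=0
sum(d^2) = 98.
Step 3: rho = 1 - 6*98 / (8*(8^2 - 1)) = 1 - 588/504 = -0.166667.
Step 4: Under H0, t = rho * sqrt((n-2)/(1-rho^2)) = -0.4140 ~ t(6).
Step 5: Two-sided p-value from the t-distribution with 6 df = 0.693239.
Step 6: alpha = 0.1. fail to reject H0.

rho = -0.1667, p = 0.693239, fail to reject H0 at alpha = 0.1.


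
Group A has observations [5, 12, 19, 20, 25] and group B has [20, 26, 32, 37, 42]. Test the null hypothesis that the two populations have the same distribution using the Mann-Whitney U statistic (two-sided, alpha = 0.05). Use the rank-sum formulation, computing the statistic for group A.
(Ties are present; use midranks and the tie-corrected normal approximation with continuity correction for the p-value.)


Step 1: Combine and sort all 10 observations; assign midranks.
sorted (value, group): (5,X), (12,X), (19,X), (20,X), (20,Y), (25,X), (26,Y), (32,Y), (37,Y), (42,Y)
ranks: 5->1, 12->2, 19->3, 20->4.5, 20->4.5, 25->6, 26->7, 32->8, 37->9, 42->10
Step 2: Rank sum for X: R1 = 1 + 2 + 3 + 4.5 + 6 = 16.5.
Step 3: U_X = R1 - n1(n1+1)/2 = 16.5 - 5*6/2 = 16.5 - 15 = 1.5.
       U_Y = n1*n2 - U_X = 25 - 1.5 = 23.5.
Step 4: Ties are present, so use the tie-corrected normal approximation (with continuity correction) for the p-value.
Step 5: p-value = 0.027803; compare to alpha = 0.05. reject H0.

U_X = 1.5, p = 0.027803, reject H0 at alpha = 0.05.


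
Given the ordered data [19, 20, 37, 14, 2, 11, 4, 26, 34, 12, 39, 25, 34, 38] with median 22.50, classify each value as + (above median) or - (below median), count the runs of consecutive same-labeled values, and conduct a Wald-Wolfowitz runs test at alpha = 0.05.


Step 1: Compute median = 22.50; label A = above, B = below.
Labels in order: BBABBBBAABAAAA  (n_A = 7, n_B = 7)
Step 2: Count runs R = 6.
Step 3: Under H0 (random ordering), E[R] = 2*n_A*n_B/(n_A+n_B) + 1 = 2*7*7/14 + 1 = 8.0000.
        Var[R] = 2*n_A*n_B*(2*n_A*n_B - n_A - n_B) / ((n_A+n_B)^2 * (n_A+n_B-1)) = 8232/2548 = 3.2308.
        SD[R] = 1.7974.
Step 4: Continuity-corrected z = (R + 0.5 - E[R]) / SD[R] = (6 + 0.5 - 8.0000) / 1.7974 = -0.8345.
Step 5: Two-sided p-value via normal approximation = 2*(1 - Phi(|z|)) = 0.403986.
Step 6: alpha = 0.05. fail to reject H0.

R = 6, z = -0.8345, p = 0.403986, fail to reject H0.


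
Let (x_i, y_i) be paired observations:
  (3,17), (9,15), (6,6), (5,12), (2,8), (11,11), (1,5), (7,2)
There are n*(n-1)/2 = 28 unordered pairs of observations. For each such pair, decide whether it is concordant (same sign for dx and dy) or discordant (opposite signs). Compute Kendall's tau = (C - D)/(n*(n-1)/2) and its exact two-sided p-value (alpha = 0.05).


Step 1: Enumerate the 28 unordered pairs (i,j) with i<j and classify each by sign(x_j-x_i) * sign(y_j-y_i).
  (1,2):dx=+6,dy=-2->D; (1,3):dx=+3,dy=-11->D; (1,4):dx=+2,dy=-5->D; (1,5):dx=-1,dy=-9->C
  (1,6):dx=+8,dy=-6->D; (1,7):dx=-2,dy=-12->C; (1,8):dx=+4,dy=-15->D; (2,3):dx=-3,dy=-9->C
  (2,4):dx=-4,dy=-3->C; (2,5):dx=-7,dy=-7->C; (2,6):dx=+2,dy=-4->D; (2,7):dx=-8,dy=-10->C
  (2,8):dx=-2,dy=-13->C; (3,4):dx=-1,dy=+6->D; (3,5):dx=-4,dy=+2->D; (3,6):dx=+5,dy=+5->C
  (3,7):dx=-5,dy=-1->C; (3,8):dx=+1,dy=-4->D; (4,5):dx=-3,dy=-4->C; (4,6):dx=+6,dy=-1->D
  (4,7):dx=-4,dy=-7->C; (4,8):dx=+2,dy=-10->D; (5,6):dx=+9,dy=+3->C; (5,7):dx=-1,dy=-3->C
  (5,8):dx=+5,dy=-6->D; (6,7):dx=-10,dy=-6->C; (6,8):dx=-4,dy=-9->C; (7,8):dx=+6,dy=-3->D
Step 2: C = 15, D = 13, total pairs = 28.
Step 3: tau = (C - D)/(n(n-1)/2) = (15 - 13)/28 = 0.071429.
Step 4: Exact two-sided p-value (enumerate n! = 40320 permutations of y under H0): p = 0.904861.
Step 5: alpha = 0.05. fail to reject H0.

tau_b = 0.0714 (C=15, D=13), p = 0.904861, fail to reject H0.


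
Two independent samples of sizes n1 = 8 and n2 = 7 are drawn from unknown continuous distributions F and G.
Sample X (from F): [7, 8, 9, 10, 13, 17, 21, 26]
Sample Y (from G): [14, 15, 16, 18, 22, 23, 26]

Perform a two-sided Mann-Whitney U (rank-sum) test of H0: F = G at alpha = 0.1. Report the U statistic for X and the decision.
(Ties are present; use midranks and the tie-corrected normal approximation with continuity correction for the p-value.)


Step 1: Combine and sort all 15 observations; assign midranks.
sorted (value, group): (7,X), (8,X), (9,X), (10,X), (13,X), (14,Y), (15,Y), (16,Y), (17,X), (18,Y), (21,X), (22,Y), (23,Y), (26,X), (26,Y)
ranks: 7->1, 8->2, 9->3, 10->4, 13->5, 14->6, 15->7, 16->8, 17->9, 18->10, 21->11, 22->12, 23->13, 26->14.5, 26->14.5
Step 2: Rank sum for X: R1 = 1 + 2 + 3 + 4 + 5 + 9 + 11 + 14.5 = 49.5.
Step 3: U_X = R1 - n1(n1+1)/2 = 49.5 - 8*9/2 = 49.5 - 36 = 13.5.
       U_Y = n1*n2 - U_X = 56 - 13.5 = 42.5.
Step 4: Ties are present, so use the tie-corrected normal approximation (with continuity correction) for the p-value.
Step 5: p-value = 0.104882; compare to alpha = 0.1. fail to reject H0.

U_X = 13.5, p = 0.104882, fail to reject H0 at alpha = 0.1.


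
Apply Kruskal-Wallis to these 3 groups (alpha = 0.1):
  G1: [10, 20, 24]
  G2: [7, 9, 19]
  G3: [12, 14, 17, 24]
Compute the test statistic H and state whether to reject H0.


Step 1: Combine all N = 10 observations and assign midranks.
sorted (value, group, rank): (7,G2,1), (9,G2,2), (10,G1,3), (12,G3,4), (14,G3,5), (17,G3,6), (19,G2,7), (20,G1,8), (24,G1,9.5), (24,G3,9.5)
Step 2: Sum ranks within each group.
R_1 = 20.5 (n_1 = 3)
R_2 = 10 (n_2 = 3)
R_3 = 24.5 (n_3 = 4)
Step 3: H = 12/(N(N+1)) * sum(R_i^2/n_i) - 3(N+1)
     = 12/(10*11) * (20.5^2/3 + 10^2/3 + 24.5^2/4) - 3*11
     = 0.109091 * 323.479 - 33
     = 2.288636.
Step 4: Ties present; correction factor C = 1 - 6/(10^3 - 10) = 0.993939. Corrected H = 2.288636 / 0.993939 = 2.302591.
Step 5: Under H0, H ~ chi^2(2); p-value = 0.316227.
Step 6: alpha = 0.1. fail to reject H0.

H = 2.3026, df = 2, p = 0.316227, fail to reject H0.


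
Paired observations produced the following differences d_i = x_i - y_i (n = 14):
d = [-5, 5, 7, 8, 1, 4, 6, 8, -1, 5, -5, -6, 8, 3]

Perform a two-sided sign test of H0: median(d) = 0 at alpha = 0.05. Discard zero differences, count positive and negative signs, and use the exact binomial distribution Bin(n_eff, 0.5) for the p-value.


Step 1: Discard zero differences. Original n = 14; n_eff = number of nonzero differences = 14.
Nonzero differences (with sign): -5, +5, +7, +8, +1, +4, +6, +8, -1, +5, -5, -6, +8, +3
Step 2: Count signs: positive = 10, negative = 4.
Step 3: Under H0: P(positive) = 0.5, so the number of positives S ~ Bin(14, 0.5).
Step 4: Two-sided exact p-value = sum of Bin(14,0.5) probabilities at or below the observed probability = 0.179565.
Step 5: alpha = 0.05. fail to reject H0.

n_eff = 14, pos = 10, neg = 4, p = 0.179565, fail to reject H0.


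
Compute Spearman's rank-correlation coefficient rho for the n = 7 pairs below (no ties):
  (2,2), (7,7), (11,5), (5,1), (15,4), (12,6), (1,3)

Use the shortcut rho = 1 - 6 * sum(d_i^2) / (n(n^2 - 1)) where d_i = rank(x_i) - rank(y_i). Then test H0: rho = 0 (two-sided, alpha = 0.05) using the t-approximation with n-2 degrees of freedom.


Step 1: Rank x and y separately (midranks; no ties here).
rank(x): 2->2, 7->4, 11->5, 5->3, 15->7, 12->6, 1->1
rank(y): 2->2, 7->7, 5->5, 1->1, 4->4, 6->6, 3->3
Step 2: d_i = R_x(i) - R_y(i); compute d_i^2.
  (2-2)^2=0, (4-7)^2=9, (5-5)^2=0, (3-1)^2=4, (7-4)^2=9, (6-6)^2=0, (1-3)^2=4
sum(d^2) = 26.
Step 3: rho = 1 - 6*26 / (7*(7^2 - 1)) = 1 - 156/336 = 0.535714.
Step 4: Under H0, t = rho * sqrt((n-2)/(1-rho^2)) = 1.4186 ~ t(5).
Step 5: Two-sided p-value from the t-distribution with 5 df = 0.215217.
Step 6: alpha = 0.05. fail to reject H0.

rho = 0.5357, p = 0.215217, fail to reject H0 at alpha = 0.05.


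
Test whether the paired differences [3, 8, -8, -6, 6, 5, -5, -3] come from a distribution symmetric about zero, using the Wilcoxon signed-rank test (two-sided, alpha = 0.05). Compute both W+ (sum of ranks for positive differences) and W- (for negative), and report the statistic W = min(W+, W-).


Step 1: Drop any zero differences (none here) and take |d_i|.
|d| = [3, 8, 8, 6, 6, 5, 5, 3]
Step 2: Midrank |d_i| (ties get averaged ranks).
ranks: |3|->1.5, |8|->7.5, |8|->7.5, |6|->5.5, |6|->5.5, |5|->3.5, |5|->3.5, |3|->1.5
Step 3: Attach original signs; sum ranks with positive sign and with negative sign.
W+ = 1.5 + 7.5 + 5.5 + 3.5 = 18
W- = 7.5 + 5.5 + 3.5 + 1.5 = 18
(Check: W+ + W- = 36 should equal n(n+1)/2 = 36.)
Step 4: Test statistic W = min(W+, W-) = 18.
Step 5: Ties in |d|, so use the tie-corrected normal approximation.
        E[W] = n(n+1)/4 = 8*9/4 = 18.
        Tie groups: |d|=3 (t=2), |d|=5 (t=2), |d|=6 (t=2), |d|=8 (t=2); sum(t^3 - t) = 24.
        Var[W] = n(n+1)(2n+1)/24 - sum(t^3-t)/48 = 1224/24 - 24/48 = 50.5.
        z = (W - E[W]) / sqrt(Var[W]) = (18 - 18) / 7.1063 = 0.0000.
        Two-sided p = 2*Phi(z) = 1.000000.
Step 6: alpha = 0.05. fail to reject H0.

W+ = 18, W- = 18, W = min = 18, p = 1.000000, fail to reject H0.


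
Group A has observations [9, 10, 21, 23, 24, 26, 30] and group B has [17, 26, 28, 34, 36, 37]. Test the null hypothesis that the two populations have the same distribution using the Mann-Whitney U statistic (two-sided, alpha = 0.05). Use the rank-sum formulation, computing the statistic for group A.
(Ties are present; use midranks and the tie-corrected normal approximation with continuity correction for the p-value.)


Step 1: Combine and sort all 13 observations; assign midranks.
sorted (value, group): (9,X), (10,X), (17,Y), (21,X), (23,X), (24,X), (26,X), (26,Y), (28,Y), (30,X), (34,Y), (36,Y), (37,Y)
ranks: 9->1, 10->2, 17->3, 21->4, 23->5, 24->6, 26->7.5, 26->7.5, 28->9, 30->10, 34->11, 36->12, 37->13
Step 2: Rank sum for X: R1 = 1 + 2 + 4 + 5 + 6 + 7.5 + 10 = 35.5.
Step 3: U_X = R1 - n1(n1+1)/2 = 35.5 - 7*8/2 = 35.5 - 28 = 7.5.
       U_Y = n1*n2 - U_X = 42 - 7.5 = 34.5.
Step 4: Ties are present, so use the tie-corrected normal approximation (with continuity correction) for the p-value.
Step 5: p-value = 0.062928; compare to alpha = 0.05. fail to reject H0.

U_X = 7.5, p = 0.062928, fail to reject H0 at alpha = 0.05.


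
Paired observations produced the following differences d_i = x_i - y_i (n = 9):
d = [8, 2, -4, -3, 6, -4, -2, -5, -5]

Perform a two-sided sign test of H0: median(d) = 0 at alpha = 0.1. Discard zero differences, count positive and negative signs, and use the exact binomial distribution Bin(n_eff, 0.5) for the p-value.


Step 1: Discard zero differences. Original n = 9; n_eff = number of nonzero differences = 9.
Nonzero differences (with sign): +8, +2, -4, -3, +6, -4, -2, -5, -5
Step 2: Count signs: positive = 3, negative = 6.
Step 3: Under H0: P(positive) = 0.5, so the number of positives S ~ Bin(9, 0.5).
Step 4: Two-sided exact p-value = sum of Bin(9,0.5) probabilities at or below the observed probability = 0.507812.
Step 5: alpha = 0.1. fail to reject H0.

n_eff = 9, pos = 3, neg = 6, p = 0.507812, fail to reject H0.


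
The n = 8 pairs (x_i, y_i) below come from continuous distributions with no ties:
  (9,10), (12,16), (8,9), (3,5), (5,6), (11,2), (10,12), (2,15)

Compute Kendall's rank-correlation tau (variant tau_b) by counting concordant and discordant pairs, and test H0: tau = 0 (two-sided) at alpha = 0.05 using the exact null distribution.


Step 1: Enumerate the 28 unordered pairs (i,j) with i<j and classify each by sign(x_j-x_i) * sign(y_j-y_i).
  (1,2):dx=+3,dy=+6->C; (1,3):dx=-1,dy=-1->C; (1,4):dx=-6,dy=-5->C; (1,5):dx=-4,dy=-4->C
  (1,6):dx=+2,dy=-8->D; (1,7):dx=+1,dy=+2->C; (1,8):dx=-7,dy=+5->D; (2,3):dx=-4,dy=-7->C
  (2,4):dx=-9,dy=-11->C; (2,5):dx=-7,dy=-10->C; (2,6):dx=-1,dy=-14->C; (2,7):dx=-2,dy=-4->C
  (2,8):dx=-10,dy=-1->C; (3,4):dx=-5,dy=-4->C; (3,5):dx=-3,dy=-3->C; (3,6):dx=+3,dy=-7->D
  (3,7):dx=+2,dy=+3->C; (3,8):dx=-6,dy=+6->D; (4,5):dx=+2,dy=+1->C; (4,6):dx=+8,dy=-3->D
  (4,7):dx=+7,dy=+7->C; (4,8):dx=-1,dy=+10->D; (5,6):dx=+6,dy=-4->D; (5,7):dx=+5,dy=+6->C
  (5,8):dx=-3,dy=+9->D; (6,7):dx=-1,dy=+10->D; (6,8):dx=-9,dy=+13->D; (7,8):dx=-8,dy=+3->D
Step 2: C = 17, D = 11, total pairs = 28.
Step 3: tau = (C - D)/(n(n-1)/2) = (17 - 11)/28 = 0.214286.
Step 4: Exact two-sided p-value (enumerate n! = 40320 permutations of y under H0): p = 0.548413.
Step 5: alpha = 0.05. fail to reject H0.

tau_b = 0.2143 (C=17, D=11), p = 0.548413, fail to reject H0.


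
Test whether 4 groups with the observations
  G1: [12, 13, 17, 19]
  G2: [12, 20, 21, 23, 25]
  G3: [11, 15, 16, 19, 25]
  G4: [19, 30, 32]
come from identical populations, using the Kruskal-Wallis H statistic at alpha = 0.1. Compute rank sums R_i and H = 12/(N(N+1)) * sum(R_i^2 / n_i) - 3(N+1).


Step 1: Combine all N = 17 observations and assign midranks.
sorted (value, group, rank): (11,G3,1), (12,G1,2.5), (12,G2,2.5), (13,G1,4), (15,G3,5), (16,G3,6), (17,G1,7), (19,G1,9), (19,G3,9), (19,G4,9), (20,G2,11), (21,G2,12), (23,G2,13), (25,G2,14.5), (25,G3,14.5), (30,G4,16), (32,G4,17)
Step 2: Sum ranks within each group.
R_1 = 22.5 (n_1 = 4)
R_2 = 53 (n_2 = 5)
R_3 = 35.5 (n_3 = 5)
R_4 = 42 (n_4 = 3)
Step 3: H = 12/(N(N+1)) * sum(R_i^2/n_i) - 3(N+1)
     = 12/(17*18) * (22.5^2/4 + 53^2/5 + 35.5^2/5 + 42^2/3) - 3*18
     = 0.039216 * 1528.41 - 54
     = 5.937745.
Step 4: Ties present; correction factor C = 1 - 36/(17^3 - 17) = 0.992647. Corrected H = 5.937745 / 0.992647 = 5.981728.
Step 5: Under H0, H ~ chi^2(3); p-value = 0.112503.
Step 6: alpha = 0.1. fail to reject H0.

H = 5.9817, df = 3, p = 0.112503, fail to reject H0.


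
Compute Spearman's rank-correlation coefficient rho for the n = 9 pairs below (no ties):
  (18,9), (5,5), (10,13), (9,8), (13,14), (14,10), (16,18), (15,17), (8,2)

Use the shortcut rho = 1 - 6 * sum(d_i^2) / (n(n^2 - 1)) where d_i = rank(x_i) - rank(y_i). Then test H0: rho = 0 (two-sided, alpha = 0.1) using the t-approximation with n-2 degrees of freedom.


Step 1: Rank x and y separately (midranks; no ties here).
rank(x): 18->9, 5->1, 10->4, 9->3, 13->5, 14->6, 16->8, 15->7, 8->2
rank(y): 9->4, 5->2, 13->6, 8->3, 14->7, 10->5, 18->9, 17->8, 2->1
Step 2: d_i = R_x(i) - R_y(i); compute d_i^2.
  (9-4)^2=25, (1-2)^2=1, (4-6)^2=4, (3-3)^2=0, (5-7)^2=4, (6-5)^2=1, (8-9)^2=1, (7-8)^2=1, (2-1)^2=1
sum(d^2) = 38.
Step 3: rho = 1 - 6*38 / (9*(9^2 - 1)) = 1 - 228/720 = 0.683333.
Step 4: Under H0, t = rho * sqrt((n-2)/(1-rho^2)) = 2.4763 ~ t(7).
Step 5: Two-sided p-value from the t-distribution with 7 df = 0.042442.
Step 6: alpha = 0.1. reject H0.

rho = 0.6833, p = 0.042442, reject H0 at alpha = 0.1.
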